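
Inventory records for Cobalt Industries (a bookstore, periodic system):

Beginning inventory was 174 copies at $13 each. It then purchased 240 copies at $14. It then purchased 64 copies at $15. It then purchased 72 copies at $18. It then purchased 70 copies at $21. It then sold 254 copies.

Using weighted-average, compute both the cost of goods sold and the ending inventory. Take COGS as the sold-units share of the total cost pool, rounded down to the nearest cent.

Sale 1, sell 254: 254/620 × $9,348.00 → $3,829.66
Ending inventory (cost pool remaining) = $5,518.34
Check: goods available $9,348.00 = COGS $3,829.66 + ending $5,518.34

COGS = $3,829.66; ending inventory = $5,518.34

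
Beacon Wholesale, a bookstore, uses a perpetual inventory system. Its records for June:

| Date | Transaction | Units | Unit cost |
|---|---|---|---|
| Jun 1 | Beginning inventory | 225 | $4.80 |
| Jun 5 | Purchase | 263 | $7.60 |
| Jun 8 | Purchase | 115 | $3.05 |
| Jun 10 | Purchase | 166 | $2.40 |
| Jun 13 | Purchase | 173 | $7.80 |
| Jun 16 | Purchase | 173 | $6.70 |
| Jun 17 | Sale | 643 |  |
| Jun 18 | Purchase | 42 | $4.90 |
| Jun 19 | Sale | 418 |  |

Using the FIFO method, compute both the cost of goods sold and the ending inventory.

Jun 17, 643 sold [FIFO — oldest first]: 225 @ $4.80 + 263 @ $7.60 + 115 @ $3.05 + 40 @ $2.40 = $3,525.55
Jun 19, 418 sold [FIFO — oldest first]: 126 @ $2.40 + 173 @ $7.80 + 119 @ $6.70 = $2,449.10
Total COGS = $3,525.55 + $2,449.10 = $5,974.65
Ending inventory: 54 @ $6.70 + 42 @ $4.90 = $567.60
Check: goods available $6,542.25 = COGS $5,974.65 + ending $567.60

COGS = $5,974.65; ending inventory = $567.60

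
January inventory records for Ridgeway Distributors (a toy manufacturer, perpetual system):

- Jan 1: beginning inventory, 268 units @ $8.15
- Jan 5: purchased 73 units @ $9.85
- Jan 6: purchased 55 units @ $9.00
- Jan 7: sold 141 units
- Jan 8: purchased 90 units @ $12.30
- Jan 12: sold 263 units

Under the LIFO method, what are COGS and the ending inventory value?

Jan 7, 141 sold [LIFO — newest first]: 55 @ $9.00 + 73 @ $9.85 + 13 @ $8.15 = $1,320.00
Jan 12, 263 sold [LIFO — newest first]: 90 @ $12.30 + 173 @ $8.15 = $2,516.95
Total COGS = $1,320.00 + $2,516.95 = $3,836.95
Ending inventory: 82 @ $8.15 = $668.30

COGS = $3,836.95; ending inventory = $668.30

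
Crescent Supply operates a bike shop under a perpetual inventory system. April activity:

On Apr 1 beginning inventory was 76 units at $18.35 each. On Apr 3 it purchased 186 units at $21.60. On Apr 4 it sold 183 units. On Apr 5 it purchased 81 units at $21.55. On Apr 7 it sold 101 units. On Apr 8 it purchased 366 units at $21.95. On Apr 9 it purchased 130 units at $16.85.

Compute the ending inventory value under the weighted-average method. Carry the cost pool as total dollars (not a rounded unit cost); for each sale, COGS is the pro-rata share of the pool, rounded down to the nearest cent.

Ending inventory = $11,469.65

After Apr 1: 76 on hand, pool $1,394.60 (≈ $18.3500 each)
After Apr 3: 262 on hand, pool $5,412.20 (≈ $20.6573 each)
Apr 4, sell 183: 183/262 × $5,412.20 → $3,780.27
After Apr 5: 160 on hand, pool $3,377.48 (≈ $21.1093 each)
Apr 7, sell 101: 101/160 × $3,377.48 → $2,132.03
After Apr 8: 425 on hand, pool $9,279.15 (≈ $21.8333 each)
After Apr 9: 555 on hand, pool $11,469.65 (≈ $20.6660 each)
Total COGS = $3,780.27 + $2,132.03 = $5,912.30
Ending inventory (cost pool remaining) = $11,469.65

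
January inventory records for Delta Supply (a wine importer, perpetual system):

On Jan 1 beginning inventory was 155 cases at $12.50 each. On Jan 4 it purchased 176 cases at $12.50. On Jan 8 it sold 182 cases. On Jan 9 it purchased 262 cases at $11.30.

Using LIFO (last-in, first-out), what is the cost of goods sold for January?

COGS = $2,275.00

Jan 8, 182 sold [LIFO — newest first]: 176 @ $12.50 + 6 @ $12.50 = $2,275.00
Ending inventory: 149 @ $12.50 + 262 @ $11.30 = $4,823.10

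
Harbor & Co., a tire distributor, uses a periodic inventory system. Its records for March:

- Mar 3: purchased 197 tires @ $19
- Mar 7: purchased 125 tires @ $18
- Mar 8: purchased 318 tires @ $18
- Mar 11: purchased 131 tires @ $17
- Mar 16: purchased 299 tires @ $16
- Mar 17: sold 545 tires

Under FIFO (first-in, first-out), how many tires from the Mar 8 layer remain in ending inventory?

Mar 17, 545 sold [FIFO — oldest first]: 197 @ $19 + 125 @ $18 + 223 @ $18 = $10,007
Ending inventory: 95 @ $18 + 131 @ $17 + 299 @ $16 = $8,721

95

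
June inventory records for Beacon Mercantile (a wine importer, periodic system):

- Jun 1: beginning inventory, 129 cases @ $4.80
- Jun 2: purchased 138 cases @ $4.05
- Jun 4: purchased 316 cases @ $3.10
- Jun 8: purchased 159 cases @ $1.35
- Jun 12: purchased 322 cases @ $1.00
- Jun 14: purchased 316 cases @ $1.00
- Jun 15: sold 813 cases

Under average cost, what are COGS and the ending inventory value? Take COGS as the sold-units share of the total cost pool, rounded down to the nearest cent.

Jun 15, sell 813: 813/1380 × $3,010.35 → $1,773.48
Ending inventory (cost pool remaining) = $1,236.87

COGS = $1,773.48; ending inventory = $1,236.87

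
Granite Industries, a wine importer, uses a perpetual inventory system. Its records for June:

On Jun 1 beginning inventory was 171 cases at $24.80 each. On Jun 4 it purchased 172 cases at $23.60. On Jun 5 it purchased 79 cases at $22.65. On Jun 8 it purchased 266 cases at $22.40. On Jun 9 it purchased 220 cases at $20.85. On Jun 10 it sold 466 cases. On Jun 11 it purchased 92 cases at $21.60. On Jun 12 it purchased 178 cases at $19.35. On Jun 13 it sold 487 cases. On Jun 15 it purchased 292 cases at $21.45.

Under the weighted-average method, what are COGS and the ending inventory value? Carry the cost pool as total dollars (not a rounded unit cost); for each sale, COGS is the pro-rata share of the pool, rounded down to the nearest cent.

After Jun 1: 171 on hand, pool $4,240.80 (≈ $24.8000 each)
After Jun 4: 343 on hand, pool $8,300.00 (≈ $24.1983 each)
After Jun 5: 422 on hand, pool $10,089.35 (≈ $23.9084 each)
After Jun 8: 688 on hand, pool $16,047.75 (≈ $23.3252 each)
After Jun 9: 908 on hand, pool $20,634.75 (≈ $22.7255 each)
Jun 10, sell 466: 466/908 × $20,634.75 → $10,590.08
After Jun 11: 534 on hand, pool $12,031.87 (≈ $22.5316 each)
After Jun 12: 712 on hand, pool $15,476.17 (≈ $21.7362 each)
Jun 13, sell 487: 487/712 × $15,476.17 → $10,585.52
After Jun 15: 517 on hand, pool $11,154.05 (≈ $21.5746 each)
Total COGS = $10,590.08 + $10,585.52 = $21,175.60
Ending inventory (cost pool remaining) = $11,154.05
Check: goods available $32,329.65 = COGS $21,175.60 + ending $11,154.05

COGS = $21,175.60; ending inventory = $11,154.05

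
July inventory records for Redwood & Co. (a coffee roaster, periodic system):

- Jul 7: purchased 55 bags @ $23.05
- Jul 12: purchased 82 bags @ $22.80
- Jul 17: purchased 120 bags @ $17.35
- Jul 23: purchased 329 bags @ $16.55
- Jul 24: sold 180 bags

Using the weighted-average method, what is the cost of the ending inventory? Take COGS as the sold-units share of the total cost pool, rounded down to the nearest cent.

Ending inventory = $7,388.58

Jul 24, sell 180: 180/586 × $10,664.30 → $3,275.72
Ending inventory (cost pool remaining) = $7,388.58
Check: goods available $10,664.30 = COGS $3,275.72 + ending $7,388.58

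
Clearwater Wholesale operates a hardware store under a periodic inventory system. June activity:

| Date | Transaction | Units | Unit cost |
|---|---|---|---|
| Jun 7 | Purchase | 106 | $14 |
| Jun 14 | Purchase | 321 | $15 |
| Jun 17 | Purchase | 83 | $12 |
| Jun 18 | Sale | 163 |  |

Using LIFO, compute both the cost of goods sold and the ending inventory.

Jun 18, 163 sold [LIFO — newest first]: 83 @ $12 + 80 @ $15 = $2,196
Ending inventory: 106 @ $14 + 241 @ $15 = $5,099
Check: goods available $7,295 = COGS $2,196 + ending $5,099

COGS = $2,196; ending inventory = $5,099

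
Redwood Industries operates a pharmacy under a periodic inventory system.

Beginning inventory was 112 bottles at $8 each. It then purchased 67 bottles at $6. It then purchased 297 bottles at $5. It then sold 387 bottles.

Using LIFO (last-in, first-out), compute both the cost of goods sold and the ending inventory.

Sale 1 (387) [LIFO — newest first]: 297 @ $5 + 67 @ $6 + 23 @ $8 = $2,071
Ending inventory: 89 @ $8 = $712
Check: goods available $2,783 = COGS $2,071 + ending $712

COGS = $2,071; ending inventory = $712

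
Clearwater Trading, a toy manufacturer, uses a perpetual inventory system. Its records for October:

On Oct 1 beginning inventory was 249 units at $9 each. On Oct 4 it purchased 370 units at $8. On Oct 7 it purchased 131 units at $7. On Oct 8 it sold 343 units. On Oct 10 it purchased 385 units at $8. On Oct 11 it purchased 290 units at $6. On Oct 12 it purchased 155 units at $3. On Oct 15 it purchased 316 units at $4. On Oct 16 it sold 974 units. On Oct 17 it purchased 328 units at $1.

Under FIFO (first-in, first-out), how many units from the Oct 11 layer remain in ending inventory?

108

Oct 8, 343 sold [FIFO — oldest first]: 249 @ $9 + 94 @ $8 = $2,993
Oct 16, 974 sold [FIFO — oldest first]: 276 @ $8 + 131 @ $7 + 385 @ $8 + 182 @ $6 = $7,297
Total COGS = $2,993 + $7,297 = $10,290
Ending inventory: 108 @ $6 + 155 @ $3 + 316 @ $4 + 328 @ $1 = $2,705
Check: goods available $12,995 = COGS $10,290 + ending $2,705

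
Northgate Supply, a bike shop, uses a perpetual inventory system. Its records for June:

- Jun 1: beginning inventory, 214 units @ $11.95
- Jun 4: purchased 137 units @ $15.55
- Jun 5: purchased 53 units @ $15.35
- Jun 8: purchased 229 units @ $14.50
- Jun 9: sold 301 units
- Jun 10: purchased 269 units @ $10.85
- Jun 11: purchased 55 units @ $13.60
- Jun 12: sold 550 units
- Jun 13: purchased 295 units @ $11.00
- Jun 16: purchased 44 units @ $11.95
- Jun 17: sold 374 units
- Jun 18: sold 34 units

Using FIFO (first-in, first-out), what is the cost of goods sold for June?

Jun 9, 301 sold [FIFO — oldest first]: 214 @ $11.95 + 87 @ $15.55 = $3,910.15
Jun 12, 550 sold [FIFO — oldest first]: 50 @ $15.55 + 53 @ $15.35 + 229 @ $14.50 + 218 @ $10.85 = $7,276.85
Jun 17, 374 sold [FIFO — oldest first]: 51 @ $10.85 + 55 @ $13.60 + 268 @ $11.00 = $4,249.35
Jun 18, 34 sold [FIFO — oldest first]: 27 @ $11.00 + 7 @ $11.95 = $380.65
Total COGS = $3,910.15 + $7,276.85 + $4,249.35 + $380.65 = $15,817.00
Ending inventory: 37 @ $11.95 = $442.15
Check: goods available $16,259.15 = COGS $15,817.00 + ending $442.15

COGS = $15,817.00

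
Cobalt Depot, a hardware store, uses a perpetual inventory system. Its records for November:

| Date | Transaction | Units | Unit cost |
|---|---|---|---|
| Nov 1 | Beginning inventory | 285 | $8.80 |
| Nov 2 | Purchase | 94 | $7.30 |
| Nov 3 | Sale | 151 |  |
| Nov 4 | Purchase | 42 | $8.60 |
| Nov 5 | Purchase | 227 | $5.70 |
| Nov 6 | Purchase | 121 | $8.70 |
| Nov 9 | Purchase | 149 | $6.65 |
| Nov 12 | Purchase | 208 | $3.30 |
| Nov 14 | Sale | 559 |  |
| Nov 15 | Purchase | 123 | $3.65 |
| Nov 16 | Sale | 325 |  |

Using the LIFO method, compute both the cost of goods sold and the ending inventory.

Nov 3, 151 sold [LIFO — newest first]: 94 @ $7.30 + 57 @ $8.80 = $1,187.80
Nov 14, 559 sold [LIFO — newest first]: 208 @ $3.30 + 149 @ $6.65 + 121 @ $8.70 + 81 @ $5.70 = $3,191.65
Nov 16, 325 sold [LIFO — newest first]: 123 @ $3.65 + 146 @ $5.70 + 42 @ $8.60 + 14 @ $8.80 = $1,765.55
Total COGS = $1,187.80 + $3,191.65 + $1,765.55 = $6,145.00
Ending inventory: 214 @ $8.80 = $1,883.20

COGS = $6,145.00; ending inventory = $1,883.20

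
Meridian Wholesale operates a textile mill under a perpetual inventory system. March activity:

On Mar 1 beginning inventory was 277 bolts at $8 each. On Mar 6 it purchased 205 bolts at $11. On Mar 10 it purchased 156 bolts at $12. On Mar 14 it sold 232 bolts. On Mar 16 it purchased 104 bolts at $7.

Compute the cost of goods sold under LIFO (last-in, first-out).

Mar 14, 232 sold [LIFO — newest first]: 156 @ $12 + 76 @ $11 = $2,708
Ending inventory: 277 @ $8 + 129 @ $11 + 104 @ $7 = $4,363

COGS = $2,708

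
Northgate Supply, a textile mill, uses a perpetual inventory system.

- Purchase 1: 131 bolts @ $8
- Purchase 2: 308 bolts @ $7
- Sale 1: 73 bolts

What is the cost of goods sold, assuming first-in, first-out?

COGS = $584

Sale 1 (73) [FIFO — oldest first]: 73 @ $8 = $584
Ending inventory: 58 @ $8 + 308 @ $7 = $2,620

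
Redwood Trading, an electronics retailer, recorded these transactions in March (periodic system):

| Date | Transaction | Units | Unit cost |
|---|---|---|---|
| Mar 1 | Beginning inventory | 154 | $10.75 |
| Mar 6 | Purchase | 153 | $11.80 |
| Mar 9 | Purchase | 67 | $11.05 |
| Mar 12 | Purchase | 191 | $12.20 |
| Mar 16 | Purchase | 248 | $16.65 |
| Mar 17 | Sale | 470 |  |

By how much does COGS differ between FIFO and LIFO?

FIFO COGS: 154 @ $10.75 + 153 @ $11.80 + 67 @ $11.05 + 96 @ $12.20 = $5,372.45
LIFO COGS: 248 @ $16.65 + 191 @ $12.20 + 31 @ $11.05 = $6,801.95
Difference = |$5,372.45 − $6,801.95| = $1,429.50

$1,429.50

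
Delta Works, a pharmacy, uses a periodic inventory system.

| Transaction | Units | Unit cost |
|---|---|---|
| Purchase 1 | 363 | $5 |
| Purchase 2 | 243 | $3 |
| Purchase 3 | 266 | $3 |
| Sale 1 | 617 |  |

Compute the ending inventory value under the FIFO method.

Sale 1 (617) [FIFO — oldest first]: 363 @ $5 + 243 @ $3 + 11 @ $3 = $2,577
Ending inventory: 255 @ $3 = $765

Ending inventory = $765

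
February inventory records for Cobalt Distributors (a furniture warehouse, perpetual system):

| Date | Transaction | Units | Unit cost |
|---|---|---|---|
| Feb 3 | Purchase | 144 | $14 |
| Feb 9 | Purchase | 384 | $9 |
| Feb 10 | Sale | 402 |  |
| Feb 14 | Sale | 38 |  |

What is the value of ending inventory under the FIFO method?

Feb 10, 402 sold [FIFO — oldest first]: 144 @ $14 + 258 @ $9 = $4,338
Feb 14, 38 sold [FIFO — oldest first]: 38 @ $9 = $342
Total COGS = $4,338 + $342 = $4,680
Ending inventory: 88 @ $9 = $792
Check: goods available $5,472 = COGS $4,680 + ending $792

Ending inventory = $792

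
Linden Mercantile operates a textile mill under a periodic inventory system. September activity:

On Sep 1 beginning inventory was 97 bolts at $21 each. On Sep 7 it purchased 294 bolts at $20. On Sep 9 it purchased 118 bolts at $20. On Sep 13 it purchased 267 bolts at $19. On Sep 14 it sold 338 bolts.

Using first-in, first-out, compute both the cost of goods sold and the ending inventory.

Sep 14, 338 sold [FIFO — oldest first]: 97 @ $21 + 241 @ $20 = $6,857
Ending inventory: 53 @ $20 + 118 @ $20 + 267 @ $19 = $8,493

COGS = $6,857; ending inventory = $8,493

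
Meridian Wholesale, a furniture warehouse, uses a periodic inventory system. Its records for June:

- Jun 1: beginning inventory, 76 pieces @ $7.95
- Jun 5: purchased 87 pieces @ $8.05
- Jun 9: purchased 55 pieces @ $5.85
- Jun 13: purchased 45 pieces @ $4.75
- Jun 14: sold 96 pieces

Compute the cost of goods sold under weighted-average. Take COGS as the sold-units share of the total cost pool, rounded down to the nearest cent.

COGS = $671.65

Jun 14, sell 96: 96/263 × $1,840.05 → $671.65
Ending inventory (cost pool remaining) = $1,168.40
Check: goods available $1,840.05 = COGS $671.65 + ending $1,168.40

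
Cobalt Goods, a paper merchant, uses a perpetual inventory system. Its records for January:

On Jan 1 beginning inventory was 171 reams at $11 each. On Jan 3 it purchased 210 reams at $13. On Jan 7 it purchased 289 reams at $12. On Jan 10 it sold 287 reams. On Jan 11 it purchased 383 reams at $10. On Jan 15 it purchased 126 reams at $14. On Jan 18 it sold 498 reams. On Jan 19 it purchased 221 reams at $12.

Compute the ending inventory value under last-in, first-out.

Ending inventory = $7,397

Jan 10, 287 sold [LIFO — newest first]: 287 @ $12 = $3,444
Jan 18, 498 sold [LIFO — newest first]: 126 @ $14 + 372 @ $10 = $5,484
Total COGS = $3,444 + $5,484 = $8,928
Ending inventory: 171 @ $11 + 210 @ $13 + 2 @ $12 + 11 @ $10 + 221 @ $12 = $7,397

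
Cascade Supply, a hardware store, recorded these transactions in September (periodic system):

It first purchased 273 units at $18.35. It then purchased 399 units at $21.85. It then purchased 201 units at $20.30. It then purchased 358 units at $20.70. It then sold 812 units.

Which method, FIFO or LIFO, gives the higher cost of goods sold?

LIFO

FIFO COGS: 273 @ $18.35 + 399 @ $21.85 + 140 @ $20.30 = $16,569.70
LIFO COGS: 358 @ $20.70 + 201 @ $20.30 + 253 @ $21.85 = $17,018.95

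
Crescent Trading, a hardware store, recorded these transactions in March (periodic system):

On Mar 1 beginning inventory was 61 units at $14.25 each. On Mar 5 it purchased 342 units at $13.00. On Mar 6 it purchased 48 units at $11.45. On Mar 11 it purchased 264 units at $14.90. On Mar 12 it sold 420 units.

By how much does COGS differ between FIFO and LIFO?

$377.30

FIFO COGS: 61 @ $14.25 + 342 @ $13.00 + 17 @ $11.45 = $5,509.90
LIFO COGS: 264 @ $14.90 + 48 @ $11.45 + 108 @ $13.00 = $5,887.20
Difference = |$5,509.90 − $5,887.20| = $377.30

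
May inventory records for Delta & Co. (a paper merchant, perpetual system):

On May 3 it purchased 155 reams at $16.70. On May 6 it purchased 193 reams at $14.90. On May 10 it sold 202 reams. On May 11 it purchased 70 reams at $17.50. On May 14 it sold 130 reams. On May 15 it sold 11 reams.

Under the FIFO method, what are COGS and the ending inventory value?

May 10, 202 sold [FIFO — oldest first]: 155 @ $16.70 + 47 @ $14.90 = $3,288.80
May 14, 130 sold [FIFO — oldest first]: 130 @ $14.90 = $1,937.00
May 15, 11 sold [FIFO — oldest first]: 11 @ $14.90 = $163.90
Total COGS = $3,288.80 + $1,937.00 + $163.90 = $5,389.70
Ending inventory: 5 @ $14.90 + 70 @ $17.50 = $1,299.50

COGS = $5,389.70; ending inventory = $1,299.50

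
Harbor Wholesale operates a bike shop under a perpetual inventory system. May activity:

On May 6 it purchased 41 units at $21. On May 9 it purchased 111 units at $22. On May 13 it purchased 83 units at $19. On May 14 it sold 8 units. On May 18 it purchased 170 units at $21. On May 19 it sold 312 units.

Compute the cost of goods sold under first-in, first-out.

COGS = $6,665

May 14, 8 sold [FIFO — oldest first]: 8 @ $21 = $168
May 19, 312 sold [FIFO — oldest first]: 33 @ $21 + 111 @ $22 + 83 @ $19 + 85 @ $21 = $6,497
Total COGS = $168 + $6,497 = $6,665
Ending inventory: 85 @ $21 = $1,785
Check: goods available $8,450 = COGS $6,665 + ending $1,785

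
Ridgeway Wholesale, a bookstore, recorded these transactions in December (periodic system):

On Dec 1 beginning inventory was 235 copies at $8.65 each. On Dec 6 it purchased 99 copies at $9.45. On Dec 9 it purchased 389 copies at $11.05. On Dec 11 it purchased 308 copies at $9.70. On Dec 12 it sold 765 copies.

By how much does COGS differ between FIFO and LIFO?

FIFO COGS: 235 @ $8.65 + 99 @ $9.45 + 389 @ $11.05 + 42 @ $9.70 = $7,674.15
LIFO COGS: 308 @ $9.70 + 389 @ $11.05 + 68 @ $9.45 = $7,928.65
Difference = |$7,674.15 − $7,928.65| = $254.50

$254.50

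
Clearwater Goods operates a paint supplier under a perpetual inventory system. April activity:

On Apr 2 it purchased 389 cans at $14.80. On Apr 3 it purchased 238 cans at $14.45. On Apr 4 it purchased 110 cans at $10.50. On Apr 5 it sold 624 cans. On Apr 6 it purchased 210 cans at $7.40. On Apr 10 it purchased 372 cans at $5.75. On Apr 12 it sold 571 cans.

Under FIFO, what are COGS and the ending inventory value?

COGS = $13,331.30; ending inventory = $713.00

Apr 5, 624 sold [FIFO — oldest first]: 389 @ $14.80 + 235 @ $14.45 = $9,152.95
Apr 12, 571 sold [FIFO — oldest first]: 3 @ $14.45 + 110 @ $10.50 + 210 @ $7.40 + 248 @ $5.75 = $4,178.35
Total COGS = $9,152.95 + $4,178.35 = $13,331.30
Ending inventory: 124 @ $5.75 = $713.00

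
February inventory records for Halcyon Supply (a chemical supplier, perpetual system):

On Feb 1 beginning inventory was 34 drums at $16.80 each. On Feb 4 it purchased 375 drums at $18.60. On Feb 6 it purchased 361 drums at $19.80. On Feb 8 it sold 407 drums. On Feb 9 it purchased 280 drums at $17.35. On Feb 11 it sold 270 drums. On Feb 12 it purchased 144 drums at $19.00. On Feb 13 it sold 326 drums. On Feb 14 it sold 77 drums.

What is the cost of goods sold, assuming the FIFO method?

COGS = $20,122.00

Feb 8, 407 sold [FIFO — oldest first]: 34 @ $16.80 + 373 @ $18.60 = $7,509.00
Feb 11, 270 sold [FIFO — oldest first]: 2 @ $18.60 + 268 @ $19.80 = $5,343.60
Feb 13, 326 sold [FIFO — oldest first]: 93 @ $19.80 + 233 @ $17.35 = $5,883.95
Feb 14, 77 sold [FIFO — oldest first]: 47 @ $17.35 + 30 @ $19.00 = $1,385.45
Total COGS = $7,509.00 + $5,343.60 + $5,883.95 + $1,385.45 = $20,122.00
Ending inventory: 114 @ $19.00 = $2,166.00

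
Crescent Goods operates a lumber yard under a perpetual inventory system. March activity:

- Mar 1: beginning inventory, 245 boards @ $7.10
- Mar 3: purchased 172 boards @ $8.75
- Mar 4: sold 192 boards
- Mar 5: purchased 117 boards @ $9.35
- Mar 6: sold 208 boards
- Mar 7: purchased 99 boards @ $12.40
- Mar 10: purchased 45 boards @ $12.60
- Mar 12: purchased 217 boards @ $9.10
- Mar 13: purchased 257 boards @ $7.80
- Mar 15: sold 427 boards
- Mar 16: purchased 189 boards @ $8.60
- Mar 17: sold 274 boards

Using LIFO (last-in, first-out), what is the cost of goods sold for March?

Mar 4, 192 sold [LIFO — newest first]: 172 @ $8.75 + 20 @ $7.10 = $1,647.00
Mar 6, 208 sold [LIFO — newest first]: 117 @ $9.35 + 91 @ $7.10 = $1,740.05
Mar 15, 427 sold [LIFO — newest first]: 257 @ $7.80 + 170 @ $9.10 = $3,551.60
Mar 17, 274 sold [LIFO — newest first]: 189 @ $8.60 + 47 @ $9.10 + 38 @ $12.60 = $2,531.90
Total COGS = $1,647.00 + $1,740.05 + $3,551.60 + $2,531.90 = $9,470.55
Ending inventory: 134 @ $7.10 + 99 @ $12.40 + 7 @ $12.60 = $2,267.20
Check: goods available $11,737.75 = COGS $9,470.55 + ending $2,267.20

COGS = $9,470.55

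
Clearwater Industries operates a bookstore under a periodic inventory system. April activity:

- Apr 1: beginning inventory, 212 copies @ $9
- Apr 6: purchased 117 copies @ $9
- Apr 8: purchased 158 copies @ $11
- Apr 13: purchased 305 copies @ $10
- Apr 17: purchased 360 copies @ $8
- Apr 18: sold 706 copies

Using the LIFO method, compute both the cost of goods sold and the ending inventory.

COGS = $6,381; ending inventory = $4,248

Apr 18, 706 sold [LIFO — newest first]: 360 @ $8 + 305 @ $10 + 41 @ $11 = $6,381
Ending inventory: 212 @ $9 + 117 @ $9 + 117 @ $11 = $4,248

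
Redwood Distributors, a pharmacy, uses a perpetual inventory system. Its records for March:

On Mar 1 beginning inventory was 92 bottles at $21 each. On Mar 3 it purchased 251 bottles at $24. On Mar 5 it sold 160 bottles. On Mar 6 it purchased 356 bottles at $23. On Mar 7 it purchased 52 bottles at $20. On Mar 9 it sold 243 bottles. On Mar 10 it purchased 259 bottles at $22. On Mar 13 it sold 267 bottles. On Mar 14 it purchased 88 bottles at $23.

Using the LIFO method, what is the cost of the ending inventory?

Mar 5, 160 sold [LIFO — newest first]: 160 @ $24 = $3,840
Mar 9, 243 sold [LIFO — newest first]: 52 @ $20 + 191 @ $23 = $5,433
Mar 13, 267 sold [LIFO — newest first]: 259 @ $22 + 8 @ $23 = $5,882
Total COGS = $3,840 + $5,433 + $5,882 = $15,155
Ending inventory: 92 @ $21 + 91 @ $24 + 157 @ $23 + 88 @ $23 = $9,751

Ending inventory = $9,751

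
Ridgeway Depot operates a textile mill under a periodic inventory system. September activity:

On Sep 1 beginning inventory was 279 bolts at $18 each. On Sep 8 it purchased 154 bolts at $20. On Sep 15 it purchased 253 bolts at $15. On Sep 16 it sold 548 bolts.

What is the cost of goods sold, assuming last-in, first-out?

COGS = $9,413

Sep 16, 548 sold [LIFO — newest first]: 253 @ $15 + 154 @ $20 + 141 @ $18 = $9,413
Ending inventory: 138 @ $18 = $2,484
Check: goods available $11,897 = COGS $9,413 + ending $2,484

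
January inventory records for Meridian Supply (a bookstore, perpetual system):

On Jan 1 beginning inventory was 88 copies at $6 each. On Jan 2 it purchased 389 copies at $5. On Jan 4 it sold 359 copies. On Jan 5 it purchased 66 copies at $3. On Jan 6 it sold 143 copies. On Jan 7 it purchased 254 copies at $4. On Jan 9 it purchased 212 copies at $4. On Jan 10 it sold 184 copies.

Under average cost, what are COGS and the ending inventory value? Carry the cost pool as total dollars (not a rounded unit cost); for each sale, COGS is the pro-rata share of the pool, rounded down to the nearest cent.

After Jan 1: 88 on hand, pool $528.00 (≈ $6.0000 each)
After Jan 2: 477 on hand, pool $2,473.00 (≈ $5.1845 each)
Jan 4, sell 359: 359/477 × $2,473.00 → $1,861.23
After Jan 5: 184 on hand, pool $809.77 (≈ $4.4009 each)
Jan 6, sell 143: 143/184 × $809.77 → $629.33
After Jan 7: 295 on hand, pool $1,196.44 (≈ $4.0557 each)
After Jan 9: 507 on hand, pool $2,044.44 (≈ $4.0324 each)
Jan 10, sell 184: 184/507 × $2,044.44 → $741.96
Total COGS = $1,861.23 + $629.33 + $741.96 = $3,232.52
Ending inventory (cost pool remaining) = $1,302.48

COGS = $3,232.52; ending inventory = $1,302.48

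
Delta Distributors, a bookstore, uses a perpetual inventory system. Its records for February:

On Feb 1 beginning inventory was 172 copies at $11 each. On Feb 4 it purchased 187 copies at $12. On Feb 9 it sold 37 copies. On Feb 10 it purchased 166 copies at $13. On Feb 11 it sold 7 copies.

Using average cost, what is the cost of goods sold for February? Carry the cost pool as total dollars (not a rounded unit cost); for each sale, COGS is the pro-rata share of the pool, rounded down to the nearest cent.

After Feb 1: 172 on hand, pool $1,892.00 (≈ $11.0000 each)
After Feb 4: 359 on hand, pool $4,136.00 (≈ $11.5209 each)
Feb 9, sell 37: 37/359 × $4,136.00 → $426.27
After Feb 10: 488 on hand, pool $5,867.73 (≈ $12.0240 each)
Feb 11, sell 7: 7/488 × $5,867.73 → $84.16
Total COGS = $426.27 + $84.16 = $510.43
Ending inventory (cost pool remaining) = $5,783.57

COGS = $510.43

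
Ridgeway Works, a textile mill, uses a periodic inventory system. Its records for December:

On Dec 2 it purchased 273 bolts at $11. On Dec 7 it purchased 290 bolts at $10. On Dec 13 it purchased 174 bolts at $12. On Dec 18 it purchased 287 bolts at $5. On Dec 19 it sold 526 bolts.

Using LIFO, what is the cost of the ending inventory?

Dec 19, 526 sold [LIFO — newest first]: 287 @ $5 + 174 @ $12 + 65 @ $10 = $4,173
Ending inventory: 273 @ $11 + 225 @ $10 = $5,253
Check: goods available $9,426 = COGS $4,173 + ending $5,253

Ending inventory = $5,253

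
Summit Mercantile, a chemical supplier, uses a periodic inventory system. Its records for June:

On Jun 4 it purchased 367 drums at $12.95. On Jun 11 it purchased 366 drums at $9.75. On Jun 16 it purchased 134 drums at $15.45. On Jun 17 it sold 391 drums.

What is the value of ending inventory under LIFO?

Ending inventory = $5,815.40

Jun 17, 391 sold [LIFO — newest first]: 134 @ $15.45 + 257 @ $9.75 = $4,576.05
Ending inventory: 367 @ $12.95 + 109 @ $9.75 = $5,815.40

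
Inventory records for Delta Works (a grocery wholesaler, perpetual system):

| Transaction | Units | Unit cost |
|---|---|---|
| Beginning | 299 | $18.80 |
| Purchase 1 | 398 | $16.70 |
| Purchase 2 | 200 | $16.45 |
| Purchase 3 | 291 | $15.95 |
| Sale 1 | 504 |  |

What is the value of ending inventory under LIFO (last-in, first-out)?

Sale 1 (504) [LIFO — newest first]: 291 @ $15.95 + 200 @ $16.45 + 13 @ $16.70 = $8,148.55
Ending inventory: 299 @ $18.80 + 385 @ $16.70 = $12,050.70

Ending inventory = $12,050.70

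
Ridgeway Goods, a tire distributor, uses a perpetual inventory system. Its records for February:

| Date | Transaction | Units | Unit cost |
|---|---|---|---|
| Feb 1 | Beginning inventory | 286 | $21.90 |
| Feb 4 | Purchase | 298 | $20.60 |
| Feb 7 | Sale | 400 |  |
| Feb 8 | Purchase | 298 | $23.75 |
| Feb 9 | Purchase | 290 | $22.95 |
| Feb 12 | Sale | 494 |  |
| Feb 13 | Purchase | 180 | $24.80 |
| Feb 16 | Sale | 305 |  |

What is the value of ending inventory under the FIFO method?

Ending inventory = $3,794.40

Feb 7, 400 sold [FIFO — oldest first]: 286 @ $21.90 + 114 @ $20.60 = $8,611.80
Feb 12, 494 sold [FIFO — oldest first]: 184 @ $20.60 + 298 @ $23.75 + 12 @ $22.95 = $11,143.30
Feb 16, 305 sold [FIFO — oldest first]: 278 @ $22.95 + 27 @ $24.80 = $7,049.70
Total COGS = $8,611.80 + $11,143.30 + $7,049.70 = $26,804.80
Ending inventory: 153 @ $24.80 = $3,794.40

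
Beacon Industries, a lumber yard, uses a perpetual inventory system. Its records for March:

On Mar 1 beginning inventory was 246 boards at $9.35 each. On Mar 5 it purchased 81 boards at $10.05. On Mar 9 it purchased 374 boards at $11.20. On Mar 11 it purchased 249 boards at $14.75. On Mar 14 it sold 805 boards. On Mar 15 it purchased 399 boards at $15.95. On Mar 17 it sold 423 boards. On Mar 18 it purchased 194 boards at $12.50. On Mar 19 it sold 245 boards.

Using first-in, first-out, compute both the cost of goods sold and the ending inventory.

COGS = $18,889.75; ending inventory = $875.00

Mar 14, 805 sold [FIFO — oldest first]: 246 @ $9.35 + 81 @ $10.05 + 374 @ $11.20 + 104 @ $14.75 = $8,836.95
Mar 17, 423 sold [FIFO — oldest first]: 145 @ $14.75 + 278 @ $15.95 = $6,572.85
Mar 19, 245 sold [FIFO — oldest first]: 121 @ $15.95 + 124 @ $12.50 = $3,479.95
Total COGS = $8,836.95 + $6,572.85 + $3,479.95 = $18,889.75
Ending inventory: 70 @ $12.50 = $875.00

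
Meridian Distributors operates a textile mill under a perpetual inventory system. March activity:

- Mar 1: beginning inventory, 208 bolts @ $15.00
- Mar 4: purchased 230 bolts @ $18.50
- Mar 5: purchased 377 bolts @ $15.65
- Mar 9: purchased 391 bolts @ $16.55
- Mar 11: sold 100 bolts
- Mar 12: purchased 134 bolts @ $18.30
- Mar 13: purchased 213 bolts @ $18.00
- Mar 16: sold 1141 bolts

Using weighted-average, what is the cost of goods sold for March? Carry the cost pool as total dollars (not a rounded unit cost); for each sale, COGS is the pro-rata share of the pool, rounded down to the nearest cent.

COGS = $20,794.01

After Mar 1: 208 on hand, pool $3,120.00 (≈ $15.0000 each)
After Mar 4: 438 on hand, pool $7,375.00 (≈ $16.8379 each)
After Mar 5: 815 on hand, pool $13,275.05 (≈ $16.2884 each)
After Mar 9: 1206 on hand, pool $19,746.10 (≈ $16.3732 each)
Mar 11, sell 100: 100/1206 × $19,746.10 → $1,637.32
After Mar 12: 1240 on hand, pool $20,560.98 (≈ $16.5814 each)
After Mar 13: 1453 on hand, pool $24,394.98 (≈ $16.7894 each)
Mar 16, sell 1141: 1141/1453 × $24,394.98 → $19,156.69
Total COGS = $1,637.32 + $19,156.69 = $20,794.01
Ending inventory (cost pool remaining) = $5,238.29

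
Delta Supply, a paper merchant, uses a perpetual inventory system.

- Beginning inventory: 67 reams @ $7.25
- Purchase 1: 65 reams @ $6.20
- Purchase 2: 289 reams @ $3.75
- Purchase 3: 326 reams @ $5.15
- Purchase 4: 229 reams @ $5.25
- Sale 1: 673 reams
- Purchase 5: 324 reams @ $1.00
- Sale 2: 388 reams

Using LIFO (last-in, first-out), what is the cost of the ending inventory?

Ending inventory = $1,290.00

Sale 1 (673) [LIFO — newest first]: 229 @ $5.25 + 326 @ $5.15 + 118 @ $3.75 = $3,323.65
Sale 2 (388) [LIFO — newest first]: 324 @ $1.00 + 64 @ $3.75 = $564.00
Total COGS = $3,323.65 + $564.00 = $3,887.65
Ending inventory: 67 @ $7.25 + 65 @ $6.20 + 107 @ $3.75 = $1,290.00
Check: goods available $5,177.65 = COGS $3,887.65 + ending $1,290.00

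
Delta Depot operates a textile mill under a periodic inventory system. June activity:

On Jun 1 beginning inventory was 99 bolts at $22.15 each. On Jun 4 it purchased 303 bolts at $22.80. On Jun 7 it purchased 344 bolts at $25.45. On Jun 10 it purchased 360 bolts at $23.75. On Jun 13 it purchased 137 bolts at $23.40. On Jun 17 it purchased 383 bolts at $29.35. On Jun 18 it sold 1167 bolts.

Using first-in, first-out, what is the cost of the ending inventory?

Ending inventory = $13,019.45

Jun 18, 1167 sold [FIFO — oldest first]: 99 @ $22.15 + 303 @ $22.80 + 344 @ $25.45 + 360 @ $23.75 + 61 @ $23.40 = $27,833.45
Ending inventory: 76 @ $23.40 + 383 @ $29.35 = $13,019.45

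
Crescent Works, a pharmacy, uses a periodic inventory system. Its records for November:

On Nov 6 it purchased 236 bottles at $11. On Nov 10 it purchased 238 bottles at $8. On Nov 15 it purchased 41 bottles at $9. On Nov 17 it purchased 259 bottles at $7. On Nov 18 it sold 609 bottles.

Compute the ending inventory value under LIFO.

Nov 18, 609 sold [LIFO — newest first]: 259 @ $7 + 41 @ $9 + 238 @ $8 + 71 @ $11 = $4,867
Ending inventory: 165 @ $11 = $1,815

Ending inventory = $1,815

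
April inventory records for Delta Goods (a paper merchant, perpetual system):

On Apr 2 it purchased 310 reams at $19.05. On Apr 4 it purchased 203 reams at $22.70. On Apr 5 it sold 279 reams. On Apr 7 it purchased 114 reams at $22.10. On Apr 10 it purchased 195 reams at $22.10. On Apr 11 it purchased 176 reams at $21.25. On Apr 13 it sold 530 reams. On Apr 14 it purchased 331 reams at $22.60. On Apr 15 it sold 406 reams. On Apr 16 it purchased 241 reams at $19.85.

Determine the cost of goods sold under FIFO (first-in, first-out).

Apr 5, 279 sold [FIFO — oldest first]: 279 @ $19.05 = $5,314.95
Apr 13, 530 sold [FIFO — oldest first]: 31 @ $19.05 + 203 @ $22.70 + 114 @ $22.10 + 182 @ $22.10 = $11,740.25
Apr 15, 406 sold [FIFO — oldest first]: 13 @ $22.10 + 176 @ $21.25 + 217 @ $22.60 = $8,931.50
Total COGS = $5,314.95 + $11,740.25 + $8,931.50 = $25,986.70
Ending inventory: 114 @ $22.60 + 241 @ $19.85 = $7,360.25
Check: goods available $33,346.95 = COGS $25,986.70 + ending $7,360.25

COGS = $25,986.70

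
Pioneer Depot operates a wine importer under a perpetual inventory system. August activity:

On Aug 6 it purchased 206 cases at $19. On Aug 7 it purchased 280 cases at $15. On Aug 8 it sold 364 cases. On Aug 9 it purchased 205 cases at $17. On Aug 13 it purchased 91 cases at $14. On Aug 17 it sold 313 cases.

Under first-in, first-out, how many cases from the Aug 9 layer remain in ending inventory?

Aug 8, 364 sold [FIFO — oldest first]: 206 @ $19 + 158 @ $15 = $6,284
Aug 17, 313 sold [FIFO — oldest first]: 122 @ $15 + 191 @ $17 = $5,077
Total COGS = $6,284 + $5,077 = $11,361
Ending inventory: 14 @ $17 + 91 @ $14 = $1,512

14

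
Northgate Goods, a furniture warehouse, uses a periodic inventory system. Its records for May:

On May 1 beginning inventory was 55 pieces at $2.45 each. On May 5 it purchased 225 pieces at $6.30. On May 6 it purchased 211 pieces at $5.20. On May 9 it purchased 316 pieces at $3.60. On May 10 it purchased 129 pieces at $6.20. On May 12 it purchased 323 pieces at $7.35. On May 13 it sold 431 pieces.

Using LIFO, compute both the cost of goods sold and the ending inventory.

COGS = $3,043.65; ending inventory = $3,917.25

May 13, 431 sold [LIFO — newest first]: 323 @ $7.35 + 108 @ $6.20 = $3,043.65
Ending inventory: 55 @ $2.45 + 225 @ $6.30 + 211 @ $5.20 + 316 @ $3.60 + 21 @ $6.20 = $3,917.25
Check: goods available $6,960.90 = COGS $3,043.65 + ending $3,917.25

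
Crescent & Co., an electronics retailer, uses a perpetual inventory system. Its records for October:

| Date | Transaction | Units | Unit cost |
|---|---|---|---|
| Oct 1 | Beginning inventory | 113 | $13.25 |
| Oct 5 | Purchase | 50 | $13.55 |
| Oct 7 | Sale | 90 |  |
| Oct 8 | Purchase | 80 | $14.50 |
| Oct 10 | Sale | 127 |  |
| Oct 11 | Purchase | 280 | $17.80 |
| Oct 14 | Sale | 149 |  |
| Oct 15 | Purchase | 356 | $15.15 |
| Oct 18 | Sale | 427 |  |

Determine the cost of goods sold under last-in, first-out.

COGS = $12,299.65

Oct 7, 90 sold [LIFO — newest first]: 50 @ $13.55 + 40 @ $13.25 = $1,207.50
Oct 10, 127 sold [LIFO — newest first]: 80 @ $14.50 + 47 @ $13.25 = $1,782.75
Oct 14, 149 sold [LIFO — newest first]: 149 @ $17.80 = $2,652.20
Oct 18, 427 sold [LIFO — newest first]: 356 @ $15.15 + 71 @ $17.80 = $6,657.20
Total COGS = $1,207.50 + $1,782.75 + $2,652.20 + $6,657.20 = $12,299.65
Ending inventory: 26 @ $13.25 + 60 @ $17.80 = $1,412.50
Check: goods available $13,712.15 = COGS $12,299.65 + ending $1,412.50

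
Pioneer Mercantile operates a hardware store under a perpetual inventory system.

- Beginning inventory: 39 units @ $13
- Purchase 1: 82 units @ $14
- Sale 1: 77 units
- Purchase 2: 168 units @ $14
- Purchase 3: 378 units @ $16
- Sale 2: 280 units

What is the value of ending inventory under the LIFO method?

Sale 1 (77) [LIFO — newest first]: 77 @ $14 = $1,078
Sale 2 (280) [LIFO — newest first]: 280 @ $16 = $4,480
Total COGS = $1,078 + $4,480 = $5,558
Ending inventory: 39 @ $13 + 5 @ $14 + 168 @ $14 + 98 @ $16 = $4,497

Ending inventory = $4,497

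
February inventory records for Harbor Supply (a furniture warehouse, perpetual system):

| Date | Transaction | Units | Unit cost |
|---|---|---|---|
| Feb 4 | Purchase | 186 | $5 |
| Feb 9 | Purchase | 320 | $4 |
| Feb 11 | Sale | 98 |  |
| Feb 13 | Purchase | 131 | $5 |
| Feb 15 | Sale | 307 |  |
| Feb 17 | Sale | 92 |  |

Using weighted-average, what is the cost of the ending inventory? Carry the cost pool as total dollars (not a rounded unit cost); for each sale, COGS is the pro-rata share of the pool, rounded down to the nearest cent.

Ending inventory = $632.99

After Feb 4: 186 on hand, pool $930.00 (≈ $5.0000 each)
After Feb 9: 506 on hand, pool $2,210.00 (≈ $4.3676 each)
Feb 11, sell 98: 98/506 × $2,210.00 → $428.02
After Feb 13: 539 on hand, pool $2,436.98 (≈ $4.5213 each)
Feb 15, sell 307: 307/539 × $2,436.98 → $1,388.03
Feb 17, sell 92: 92/232 × $1,048.95 → $415.96
Total COGS = $428.02 + $1,388.03 + $415.96 = $2,232.01
Ending inventory (cost pool remaining) = $632.99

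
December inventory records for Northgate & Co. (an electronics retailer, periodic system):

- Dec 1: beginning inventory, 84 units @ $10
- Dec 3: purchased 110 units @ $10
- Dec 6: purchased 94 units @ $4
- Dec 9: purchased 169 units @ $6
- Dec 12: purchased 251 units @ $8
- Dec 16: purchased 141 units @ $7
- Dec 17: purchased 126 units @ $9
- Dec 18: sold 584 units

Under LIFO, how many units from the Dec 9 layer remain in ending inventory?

Dec 18, 584 sold [LIFO — newest first]: 126 @ $9 + 141 @ $7 + 251 @ $8 + 66 @ $6 = $4,525
Ending inventory: 84 @ $10 + 110 @ $10 + 94 @ $4 + 103 @ $6 = $2,934
Check: goods available $7,459 = COGS $4,525 + ending $2,934

103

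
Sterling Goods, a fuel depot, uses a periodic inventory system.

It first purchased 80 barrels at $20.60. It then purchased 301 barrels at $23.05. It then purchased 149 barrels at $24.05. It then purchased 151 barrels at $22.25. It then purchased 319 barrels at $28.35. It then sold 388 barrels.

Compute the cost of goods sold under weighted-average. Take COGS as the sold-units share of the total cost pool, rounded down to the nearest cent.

COGS = $9,534.28

Sale 1, sell 388: 388/1000 × $24,572.90 → $9,534.28
Ending inventory (cost pool remaining) = $15,038.62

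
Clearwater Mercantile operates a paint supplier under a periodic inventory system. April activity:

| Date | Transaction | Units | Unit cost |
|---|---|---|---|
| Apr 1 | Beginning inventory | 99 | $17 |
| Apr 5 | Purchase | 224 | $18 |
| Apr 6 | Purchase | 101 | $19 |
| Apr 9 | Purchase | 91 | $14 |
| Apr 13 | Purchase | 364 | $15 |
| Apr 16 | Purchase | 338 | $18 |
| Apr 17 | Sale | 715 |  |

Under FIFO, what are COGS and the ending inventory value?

COGS = $11,908; ending inventory = $8,544

Apr 17, 715 sold [FIFO — oldest first]: 99 @ $17 + 224 @ $18 + 101 @ $19 + 91 @ $14 + 200 @ $15 = $11,908
Ending inventory: 164 @ $15 + 338 @ $18 = $8,544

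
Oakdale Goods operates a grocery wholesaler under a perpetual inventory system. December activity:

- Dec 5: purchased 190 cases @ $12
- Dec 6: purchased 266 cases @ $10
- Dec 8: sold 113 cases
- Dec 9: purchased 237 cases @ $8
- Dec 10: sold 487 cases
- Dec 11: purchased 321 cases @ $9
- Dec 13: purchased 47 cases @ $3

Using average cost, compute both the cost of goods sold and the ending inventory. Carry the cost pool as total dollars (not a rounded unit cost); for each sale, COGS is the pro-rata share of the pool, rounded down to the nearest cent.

After Dec 5: 190 on hand, pool $2,280.00 (≈ $12.0000 each)
After Dec 6: 456 on hand, pool $4,940.00 (≈ $10.8333 each)
Dec 8, sell 113: 113/456 × $4,940.00 → $1,224.16
After Dec 9: 580 on hand, pool $5,611.84 (≈ $9.6756 each)
Dec 10, sell 487: 487/580 × $5,611.84 → $4,712.01
After Dec 11: 414 on hand, pool $3,788.83 (≈ $9.1518 each)
After Dec 13: 461 on hand, pool $3,929.83 (≈ $8.5246 each)
Total COGS = $1,224.16 + $4,712.01 = $5,936.17
Ending inventory (cost pool remaining) = $3,929.83

COGS = $5,936.17; ending inventory = $3,929.83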